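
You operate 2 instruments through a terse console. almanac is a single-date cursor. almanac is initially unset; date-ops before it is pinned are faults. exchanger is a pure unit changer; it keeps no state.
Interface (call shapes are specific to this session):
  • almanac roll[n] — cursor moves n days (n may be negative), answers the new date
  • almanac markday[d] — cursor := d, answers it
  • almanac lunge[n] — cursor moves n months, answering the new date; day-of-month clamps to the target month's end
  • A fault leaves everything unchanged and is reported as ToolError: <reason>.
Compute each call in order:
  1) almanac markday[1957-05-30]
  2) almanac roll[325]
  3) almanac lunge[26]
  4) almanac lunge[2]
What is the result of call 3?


# almanac markday(d='1957-05-30') == 1957-05-30
# almanac roll(n='325') == 1958-04-20
# almanac lunge(n='26') == 1960-06-20
# almanac lunge(n='2') == 1960-08-20

Answer: 1960-06-20


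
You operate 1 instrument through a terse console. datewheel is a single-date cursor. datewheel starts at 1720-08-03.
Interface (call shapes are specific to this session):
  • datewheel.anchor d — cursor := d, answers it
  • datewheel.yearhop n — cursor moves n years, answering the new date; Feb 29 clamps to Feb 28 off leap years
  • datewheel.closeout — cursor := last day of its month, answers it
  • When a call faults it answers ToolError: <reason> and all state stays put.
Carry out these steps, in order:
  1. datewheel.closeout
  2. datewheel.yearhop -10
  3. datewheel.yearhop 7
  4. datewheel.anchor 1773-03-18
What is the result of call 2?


Answer: 1710-08-31

Derivation:
~$ datewheel.closeout
= 1720-08-31
~$ datewheel.yearhop -10
= 1710-08-31
~$ datewheel.yearhop 7
= 1717-08-31
~$ datewheel.anchor 1773-03-18
= 1773-03-18


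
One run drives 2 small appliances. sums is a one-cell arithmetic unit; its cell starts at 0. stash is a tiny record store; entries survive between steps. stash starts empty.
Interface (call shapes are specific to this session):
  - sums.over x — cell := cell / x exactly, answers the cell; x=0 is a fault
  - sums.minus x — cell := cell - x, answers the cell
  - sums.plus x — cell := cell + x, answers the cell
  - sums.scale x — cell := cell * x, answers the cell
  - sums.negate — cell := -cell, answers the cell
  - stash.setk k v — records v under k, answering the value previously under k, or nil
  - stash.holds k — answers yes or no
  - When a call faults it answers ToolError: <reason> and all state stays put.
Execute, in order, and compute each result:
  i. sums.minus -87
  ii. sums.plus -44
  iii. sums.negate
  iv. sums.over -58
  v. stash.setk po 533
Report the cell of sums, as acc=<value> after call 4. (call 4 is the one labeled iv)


Step: sums.minus[-87]
Result: 87
Step: sums.plus[-44]
Result: 43
Step: sums.negate[]
Result: -43
Step: sums.over[-58]
Result: 43/58
Step: stash.setk[po; 533]
Result: nil

Answer: acc=43/58


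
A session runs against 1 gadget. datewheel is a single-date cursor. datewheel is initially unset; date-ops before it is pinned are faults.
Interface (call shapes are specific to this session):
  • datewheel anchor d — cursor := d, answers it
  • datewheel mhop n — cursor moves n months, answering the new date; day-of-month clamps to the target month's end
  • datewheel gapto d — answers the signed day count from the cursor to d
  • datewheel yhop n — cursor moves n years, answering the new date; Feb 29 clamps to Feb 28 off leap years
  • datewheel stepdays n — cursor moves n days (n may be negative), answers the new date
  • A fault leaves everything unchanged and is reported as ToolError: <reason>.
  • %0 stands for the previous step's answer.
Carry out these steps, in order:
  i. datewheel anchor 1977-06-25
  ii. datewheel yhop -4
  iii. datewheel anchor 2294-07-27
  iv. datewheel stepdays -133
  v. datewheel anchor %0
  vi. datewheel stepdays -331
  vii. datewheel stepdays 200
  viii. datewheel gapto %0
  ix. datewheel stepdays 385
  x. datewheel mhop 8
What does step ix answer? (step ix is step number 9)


>>> datewheel anchor d: 1977-06-25
:: 1977-06-25
>>> datewheel yhop n: -4
:: 1973-06-25
>>> datewheel anchor d: 2294-07-27
:: 2294-07-27
>>> datewheel stepdays n: -133
:: 2294-03-16
>>> datewheel anchor d: %0
:: 2294-03-16
>>> datewheel stepdays n: -331
:: 2293-04-19
>>> datewheel stepdays n: 200
:: 2293-11-05
>>> datewheel gapto d: %0
:: 0
>>> datewheel stepdays n: 385
:: 2294-11-25
>>> datewheel mhop n: 8
:: 2295-07-25

Answer: 2294-11-25


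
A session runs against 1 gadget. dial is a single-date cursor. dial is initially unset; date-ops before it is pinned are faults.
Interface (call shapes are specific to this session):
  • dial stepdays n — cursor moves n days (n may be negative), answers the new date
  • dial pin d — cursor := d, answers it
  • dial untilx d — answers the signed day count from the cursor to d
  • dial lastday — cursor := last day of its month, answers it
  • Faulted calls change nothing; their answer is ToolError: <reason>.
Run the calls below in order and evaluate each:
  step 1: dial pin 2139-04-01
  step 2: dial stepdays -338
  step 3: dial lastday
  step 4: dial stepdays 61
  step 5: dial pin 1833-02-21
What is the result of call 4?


Answer: 2138-06-30

Derivation:
# dial pin(d: 2139-04-01) -> 2139-04-01
# dial stepdays(n: -338) -> 2138-04-28
# dial lastday() -> 2138-04-30
# dial stepdays(n: 61) -> 2138-06-30
# dial pin(d: 1833-02-21) -> 1833-02-21


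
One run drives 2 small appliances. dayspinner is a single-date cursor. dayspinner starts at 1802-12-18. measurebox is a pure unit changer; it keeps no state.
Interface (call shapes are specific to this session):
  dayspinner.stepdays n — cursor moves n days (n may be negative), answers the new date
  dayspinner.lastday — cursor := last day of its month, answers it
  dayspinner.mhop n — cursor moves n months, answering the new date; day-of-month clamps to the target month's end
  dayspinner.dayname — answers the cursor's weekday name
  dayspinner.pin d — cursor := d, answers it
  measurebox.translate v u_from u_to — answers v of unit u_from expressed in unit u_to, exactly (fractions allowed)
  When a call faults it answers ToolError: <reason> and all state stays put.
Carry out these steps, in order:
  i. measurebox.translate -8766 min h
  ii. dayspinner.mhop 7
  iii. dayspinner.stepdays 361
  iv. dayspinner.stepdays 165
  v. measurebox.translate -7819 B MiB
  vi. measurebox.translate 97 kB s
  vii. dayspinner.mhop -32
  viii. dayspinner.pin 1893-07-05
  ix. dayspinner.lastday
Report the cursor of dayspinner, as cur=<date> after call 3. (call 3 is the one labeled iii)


>> measurebox.translate(v=-8766, u_from=min, u_to=h)
<< -1461/10
>> dayspinner.mhop(n=7)
<< 1803-07-18
>> dayspinner.stepdays(n=361)
<< 1804-07-13
>> dayspinner.stepdays(n=165)
<< 1804-12-25
>> measurebox.translate(v=-7819, u_from=B, u_to=MiB)
<< -7819/1048576
>> measurebox.translate(v=97, u_from=kB, u_to=s)
<< ToolError: incompatible units
>> dayspinner.mhop(n=-32)
<< 1802-04-25
>> dayspinner.pin(d=1893-07-05)
<< 1893-07-05
>> dayspinner.lastday()
<< 1893-07-31

Answer: cur=1804-07-13


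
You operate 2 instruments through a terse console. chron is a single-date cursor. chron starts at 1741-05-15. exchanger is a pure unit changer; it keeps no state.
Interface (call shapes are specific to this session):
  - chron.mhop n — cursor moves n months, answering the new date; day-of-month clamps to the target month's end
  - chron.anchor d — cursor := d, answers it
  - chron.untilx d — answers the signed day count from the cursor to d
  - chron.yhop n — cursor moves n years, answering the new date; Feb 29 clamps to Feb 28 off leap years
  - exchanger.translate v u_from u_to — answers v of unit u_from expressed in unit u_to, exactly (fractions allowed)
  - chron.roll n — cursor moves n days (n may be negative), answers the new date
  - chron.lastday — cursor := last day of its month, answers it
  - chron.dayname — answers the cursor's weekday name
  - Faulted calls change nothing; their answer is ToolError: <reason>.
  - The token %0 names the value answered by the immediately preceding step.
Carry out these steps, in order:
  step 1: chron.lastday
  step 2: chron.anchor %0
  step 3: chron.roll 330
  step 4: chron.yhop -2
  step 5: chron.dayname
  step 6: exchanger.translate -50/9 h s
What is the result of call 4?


Answer: 1740-04-26

Derivation:
% 1. lastday() : 1741-05-31
% 2. anchor(d='%0') : 1741-05-31
% 3. roll(n='330') : 1742-04-26
% 4. yhop(n='-2') : 1740-04-26
% 5. dayname() : Tuesday
% 6. translate(v='-50/9', u_from='h', u_to='s') : -20000


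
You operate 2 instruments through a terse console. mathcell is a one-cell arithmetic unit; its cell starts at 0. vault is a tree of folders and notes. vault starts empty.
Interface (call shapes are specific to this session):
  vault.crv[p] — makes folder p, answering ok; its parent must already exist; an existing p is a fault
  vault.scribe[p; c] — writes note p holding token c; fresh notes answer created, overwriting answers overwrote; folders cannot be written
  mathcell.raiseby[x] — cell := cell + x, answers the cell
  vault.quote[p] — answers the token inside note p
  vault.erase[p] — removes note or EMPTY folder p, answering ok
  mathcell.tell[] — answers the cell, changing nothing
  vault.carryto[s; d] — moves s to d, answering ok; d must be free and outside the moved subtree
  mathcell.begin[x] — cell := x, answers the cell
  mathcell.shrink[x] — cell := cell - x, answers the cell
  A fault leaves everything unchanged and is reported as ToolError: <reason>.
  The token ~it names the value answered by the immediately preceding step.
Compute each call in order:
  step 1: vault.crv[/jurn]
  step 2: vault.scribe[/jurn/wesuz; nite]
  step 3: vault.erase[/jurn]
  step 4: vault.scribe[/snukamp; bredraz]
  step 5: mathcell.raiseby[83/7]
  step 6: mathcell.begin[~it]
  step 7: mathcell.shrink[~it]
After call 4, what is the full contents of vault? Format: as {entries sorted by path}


Answer: {jurn/, jurn/wesuz=nite, snukamp=bredraz}

Derivation:
==> crv(p='/jurn')
<== ok
==> scribe(p='/jurn/wesuz', c='nite')
<== created
==> erase(p='/jurn')
<== ToolError: not empty
==> scribe(p='/snukamp', c='bredraz')
<== created
==> raiseby(x='83/7')
<== 83/7
==> begin(x='~it')
<== 83/7
==> shrink(x='~it')
<== 0


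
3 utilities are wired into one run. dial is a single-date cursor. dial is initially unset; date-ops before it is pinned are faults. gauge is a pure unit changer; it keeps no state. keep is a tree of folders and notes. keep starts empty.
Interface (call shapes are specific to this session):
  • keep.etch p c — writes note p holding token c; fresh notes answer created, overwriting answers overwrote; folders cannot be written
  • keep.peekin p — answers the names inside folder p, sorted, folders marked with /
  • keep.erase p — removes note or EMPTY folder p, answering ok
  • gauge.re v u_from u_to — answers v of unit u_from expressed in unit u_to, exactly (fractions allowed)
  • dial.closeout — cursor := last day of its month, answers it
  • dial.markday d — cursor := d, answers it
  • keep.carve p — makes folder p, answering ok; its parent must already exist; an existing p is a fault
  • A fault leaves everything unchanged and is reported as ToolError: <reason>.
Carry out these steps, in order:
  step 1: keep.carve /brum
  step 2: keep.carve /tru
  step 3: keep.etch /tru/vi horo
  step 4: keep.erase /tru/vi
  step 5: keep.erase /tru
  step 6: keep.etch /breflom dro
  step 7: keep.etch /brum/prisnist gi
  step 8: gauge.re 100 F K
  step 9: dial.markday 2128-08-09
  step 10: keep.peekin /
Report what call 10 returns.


>>> keep.carve p→/brum
= ok
>>> keep.carve p→/tru
= ok
>>> keep.etch p→/tru/vi c→horo
= created
>>> keep.erase p→/tru/vi
= ok
>>> keep.erase p→/tru
= ok
>>> keep.etch p→/breflom c→dro
= created
>>> keep.etch p→/brum/prisnist c→gi
= created
>>> gauge.re v→100 u_from→F u_to→K
= 55967/180
>>> dial.markday d→2128-08-09
= 2128-08-09
>>> keep.peekin p→/
= [breflom, brum/]

Answer: [breflom, brum/]


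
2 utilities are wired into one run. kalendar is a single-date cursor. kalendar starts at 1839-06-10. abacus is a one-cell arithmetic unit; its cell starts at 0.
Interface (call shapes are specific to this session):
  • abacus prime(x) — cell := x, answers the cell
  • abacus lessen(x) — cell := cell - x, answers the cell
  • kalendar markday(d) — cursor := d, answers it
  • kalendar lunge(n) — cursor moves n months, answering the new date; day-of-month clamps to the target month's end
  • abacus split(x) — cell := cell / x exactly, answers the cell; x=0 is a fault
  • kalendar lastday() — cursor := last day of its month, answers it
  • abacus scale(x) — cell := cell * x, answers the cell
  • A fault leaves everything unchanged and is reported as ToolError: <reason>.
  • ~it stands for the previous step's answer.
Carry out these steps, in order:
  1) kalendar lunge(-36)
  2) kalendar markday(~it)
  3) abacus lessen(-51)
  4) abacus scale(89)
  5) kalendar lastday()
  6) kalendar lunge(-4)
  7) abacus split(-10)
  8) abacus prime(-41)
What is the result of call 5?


Answer: 1836-06-30

Derivation:
==> kalendar lunge(n='-36')
<== 1836-06-10
==> kalendar markday(d='~it')
<== 1836-06-10
==> abacus lessen(x='-51')
<== 51
==> abacus scale(x='89')
<== 4539
==> kalendar lastday()
<== 1836-06-30
==> kalendar lunge(n='-4')
<== 1836-02-29
==> abacus split(x='-10')
<== -4539/10
==> abacus prime(x='-41')
<== -41


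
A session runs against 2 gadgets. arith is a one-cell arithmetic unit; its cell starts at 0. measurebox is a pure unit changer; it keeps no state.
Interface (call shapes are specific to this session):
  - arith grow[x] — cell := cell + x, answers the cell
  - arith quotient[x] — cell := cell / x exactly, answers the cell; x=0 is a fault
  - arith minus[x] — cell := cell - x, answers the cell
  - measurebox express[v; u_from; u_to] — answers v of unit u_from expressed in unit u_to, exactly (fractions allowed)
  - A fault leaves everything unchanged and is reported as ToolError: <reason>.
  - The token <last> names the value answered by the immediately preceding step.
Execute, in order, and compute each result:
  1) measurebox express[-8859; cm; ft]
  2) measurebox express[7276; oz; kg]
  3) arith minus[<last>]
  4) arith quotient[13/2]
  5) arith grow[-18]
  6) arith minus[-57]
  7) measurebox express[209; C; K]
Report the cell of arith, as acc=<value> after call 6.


Answer: acc=18891547897/2600000000

Derivation:
Do: measurebox express[v: -8859; u_from: cm; u_to: ft]
See: -73825/254
Do: measurebox express[v: 7276; u_from: oz; u_to: kg]
See: 82508452103/400000000
Do: arith minus[x: <last>]
See: -82508452103/400000000
Do: arith quotient[x: 13/2]
See: -82508452103/2600000000
Do: arith grow[x: -18]
See: -129308452103/2600000000
Do: arith minus[x: -57]
See: 18891547897/2600000000
Do: measurebox express[v: 209; u_from: C; u_to: K]
See: 9643/20


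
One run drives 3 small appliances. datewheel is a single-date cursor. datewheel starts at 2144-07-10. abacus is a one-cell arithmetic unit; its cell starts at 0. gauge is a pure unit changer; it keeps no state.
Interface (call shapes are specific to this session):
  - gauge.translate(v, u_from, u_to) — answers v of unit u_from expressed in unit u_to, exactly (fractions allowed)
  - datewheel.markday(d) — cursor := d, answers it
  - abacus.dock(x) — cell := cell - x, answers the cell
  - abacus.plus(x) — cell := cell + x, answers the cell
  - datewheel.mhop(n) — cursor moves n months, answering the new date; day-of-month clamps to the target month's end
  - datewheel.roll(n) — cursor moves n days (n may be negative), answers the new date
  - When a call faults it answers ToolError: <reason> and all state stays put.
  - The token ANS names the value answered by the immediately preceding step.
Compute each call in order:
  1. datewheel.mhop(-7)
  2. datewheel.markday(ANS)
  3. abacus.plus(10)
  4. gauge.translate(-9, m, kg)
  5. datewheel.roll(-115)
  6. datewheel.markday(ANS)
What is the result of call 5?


Answer: 2143-08-17

Derivation:
! datewheel.mhop(n→-7) : 2143-12-10
! datewheel.markday(d→ANS) : 2143-12-10
! abacus.plus(x→10) : 10
! gauge.translate(v→-9, u_from→m, u_to→kg) : ToolError: incompatible units
! datewheel.roll(n→-115) : 2143-08-17
! datewheel.markday(d→ANS) : 2143-08-17


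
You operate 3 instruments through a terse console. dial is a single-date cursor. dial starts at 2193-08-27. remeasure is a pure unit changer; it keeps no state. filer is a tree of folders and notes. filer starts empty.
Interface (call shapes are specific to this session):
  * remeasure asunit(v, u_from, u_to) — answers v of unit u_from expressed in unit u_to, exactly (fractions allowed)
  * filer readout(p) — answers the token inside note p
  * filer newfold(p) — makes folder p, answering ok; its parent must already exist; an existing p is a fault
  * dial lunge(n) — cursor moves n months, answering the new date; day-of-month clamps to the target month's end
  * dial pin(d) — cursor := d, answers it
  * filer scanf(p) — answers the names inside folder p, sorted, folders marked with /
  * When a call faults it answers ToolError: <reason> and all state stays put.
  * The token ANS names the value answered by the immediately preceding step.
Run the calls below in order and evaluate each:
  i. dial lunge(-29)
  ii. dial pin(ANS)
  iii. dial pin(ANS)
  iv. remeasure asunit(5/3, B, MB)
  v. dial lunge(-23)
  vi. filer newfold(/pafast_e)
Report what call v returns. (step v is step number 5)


→ dial lunge(n: -29)
← 2191-03-27
→ dial pin(d: ANS)
← 2191-03-27
→ dial pin(d: ANS)
← 2191-03-27
→ remeasure asunit(v: 5/3, u_from: B, u_to: MB)
← 1/600000
→ dial lunge(n: -23)
← 2189-04-27
→ filer newfold(p: /pafast_e)
← ok

Answer: 2189-04-27


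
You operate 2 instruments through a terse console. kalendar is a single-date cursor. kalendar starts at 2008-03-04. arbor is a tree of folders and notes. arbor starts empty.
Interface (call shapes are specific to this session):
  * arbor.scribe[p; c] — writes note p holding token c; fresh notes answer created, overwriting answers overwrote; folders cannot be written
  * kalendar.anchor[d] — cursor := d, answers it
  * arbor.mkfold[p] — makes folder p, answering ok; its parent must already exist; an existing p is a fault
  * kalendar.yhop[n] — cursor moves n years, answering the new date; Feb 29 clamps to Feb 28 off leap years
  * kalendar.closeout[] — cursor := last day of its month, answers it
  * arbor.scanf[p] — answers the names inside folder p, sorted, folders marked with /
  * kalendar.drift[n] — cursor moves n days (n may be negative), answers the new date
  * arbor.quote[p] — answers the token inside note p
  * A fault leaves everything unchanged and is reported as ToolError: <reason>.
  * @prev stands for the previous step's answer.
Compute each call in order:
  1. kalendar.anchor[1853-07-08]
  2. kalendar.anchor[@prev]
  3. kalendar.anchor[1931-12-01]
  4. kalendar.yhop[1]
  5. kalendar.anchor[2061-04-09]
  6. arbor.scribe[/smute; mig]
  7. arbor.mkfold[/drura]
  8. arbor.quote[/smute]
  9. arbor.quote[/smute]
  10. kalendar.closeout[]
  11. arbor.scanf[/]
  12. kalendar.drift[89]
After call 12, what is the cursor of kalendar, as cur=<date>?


Answer: cur=2061-07-28

Derivation:
Invoking anchor passing d=1853-07-08, and see 1853-07-08.
Using anchor passing d=@prev, which returns 1853-07-08.
I invoke anchor passing d=1931-12-01, — result: 1931-12-01.
Next I call yhop passing n=1, yielding 1932-12-01.
Calling anchor passing d=2061-04-09, and see 2061-04-09.
Next I call scribe passing p=/smute, c=mig, yielding created.
Next I call mkfold passing p=/drura, — result: ok.
Now I run quote passing p=/smute, and see mig.
Invoking quote passing p=/smute, and see mig.
I call closeout, and get 2061-04-30.
I try scanf passing p=/, — result: [drura/, smute].
Using drift passing n=89, → 2061-07-28.


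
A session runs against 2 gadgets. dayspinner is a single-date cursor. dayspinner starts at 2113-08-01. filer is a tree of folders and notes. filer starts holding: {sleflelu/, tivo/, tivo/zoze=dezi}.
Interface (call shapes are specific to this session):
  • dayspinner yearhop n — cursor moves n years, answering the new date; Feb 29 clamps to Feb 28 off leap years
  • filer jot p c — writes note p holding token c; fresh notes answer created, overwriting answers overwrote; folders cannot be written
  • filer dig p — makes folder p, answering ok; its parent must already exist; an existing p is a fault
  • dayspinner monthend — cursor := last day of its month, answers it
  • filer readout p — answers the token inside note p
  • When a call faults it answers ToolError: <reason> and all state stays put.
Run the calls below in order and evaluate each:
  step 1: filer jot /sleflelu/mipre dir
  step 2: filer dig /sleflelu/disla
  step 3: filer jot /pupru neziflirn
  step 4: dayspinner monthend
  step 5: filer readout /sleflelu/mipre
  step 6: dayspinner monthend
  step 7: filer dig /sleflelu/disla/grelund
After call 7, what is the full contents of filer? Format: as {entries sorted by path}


~$ filer jot p='/sleflelu/mipre' c='dir'
= created
~$ filer dig p='/sleflelu/disla'
= ok
~$ filer jot p='/pupru' c='neziflirn'
= created
~$ dayspinner monthend
= 2113-08-31
~$ filer readout p='/sleflelu/mipre'
= dir
~$ dayspinner monthend
= 2113-08-31
~$ filer dig p='/sleflelu/disla/grelund'
= ok

Answer: {pupru=neziflirn, sleflelu/, sleflelu/disla/, sleflelu/disla/grelund/, sleflelu/mipre=dir, tivo/, tivo/zoze=dezi}


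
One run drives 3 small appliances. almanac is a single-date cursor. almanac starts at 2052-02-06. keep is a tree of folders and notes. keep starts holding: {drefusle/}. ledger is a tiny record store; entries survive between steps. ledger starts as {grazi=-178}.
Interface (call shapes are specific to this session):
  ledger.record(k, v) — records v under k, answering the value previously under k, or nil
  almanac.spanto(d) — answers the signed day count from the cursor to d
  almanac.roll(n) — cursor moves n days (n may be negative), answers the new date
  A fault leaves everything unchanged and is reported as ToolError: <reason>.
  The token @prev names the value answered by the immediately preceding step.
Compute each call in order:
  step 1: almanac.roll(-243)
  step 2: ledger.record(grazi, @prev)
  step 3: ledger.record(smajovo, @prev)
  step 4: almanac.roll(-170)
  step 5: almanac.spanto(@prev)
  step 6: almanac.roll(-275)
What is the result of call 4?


I run almanac.roll with n: -243, and get 2051-06-08.
Then ledger.record with k: grazi, v: @prev, and see -178.
Invoking ledger.record with k: smajovo, v: @prev, which returns nil.
Now I run almanac.roll with n: -170, which returns 2050-12-20.
Calling almanac.spanto with d: @prev, and observe 0.
Using almanac.roll with n: -275, — result: 2050-03-20.

Answer: 2050-12-20


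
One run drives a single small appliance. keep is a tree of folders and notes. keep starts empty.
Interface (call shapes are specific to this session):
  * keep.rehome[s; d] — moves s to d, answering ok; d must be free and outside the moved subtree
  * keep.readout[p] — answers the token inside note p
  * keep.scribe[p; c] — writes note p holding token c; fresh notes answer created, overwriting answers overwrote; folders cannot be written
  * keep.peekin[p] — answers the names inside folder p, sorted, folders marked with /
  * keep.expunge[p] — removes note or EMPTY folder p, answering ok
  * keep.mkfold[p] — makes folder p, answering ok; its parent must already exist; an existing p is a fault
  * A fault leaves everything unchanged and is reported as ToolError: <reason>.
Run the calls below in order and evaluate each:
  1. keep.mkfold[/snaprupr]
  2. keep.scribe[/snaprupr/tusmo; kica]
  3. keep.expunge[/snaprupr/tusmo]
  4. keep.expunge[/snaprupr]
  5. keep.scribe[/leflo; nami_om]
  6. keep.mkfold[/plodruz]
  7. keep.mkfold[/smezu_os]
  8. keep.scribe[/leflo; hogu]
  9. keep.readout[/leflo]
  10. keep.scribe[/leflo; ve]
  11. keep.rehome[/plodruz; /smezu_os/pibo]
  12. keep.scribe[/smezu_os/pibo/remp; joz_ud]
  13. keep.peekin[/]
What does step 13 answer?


>> mkfold(p=/snaprupr)
<< ok
>> scribe(p=/snaprupr/tusmo, c=kica)
<< created
>> expunge(p=/snaprupr/tusmo)
<< ok
>> expunge(p=/snaprupr)
<< ok
>> scribe(p=/leflo, c=nami_om)
<< created
>> mkfold(p=/plodruz)
<< ok
>> mkfold(p=/smezu_os)
<< ok
>> scribe(p=/leflo, c=hogu)
<< overwrote
>> readout(p=/leflo)
<< hogu
>> scribe(p=/leflo, c=ve)
<< overwrote
>> rehome(s=/plodruz, d=/smezu_os/pibo)
<< ok
>> scribe(p=/smezu_os/pibo/remp, c=joz_ud)
<< created
>> peekin(p=/)
<< [leflo, smezu_os/]

Answer: [leflo, smezu_os/]


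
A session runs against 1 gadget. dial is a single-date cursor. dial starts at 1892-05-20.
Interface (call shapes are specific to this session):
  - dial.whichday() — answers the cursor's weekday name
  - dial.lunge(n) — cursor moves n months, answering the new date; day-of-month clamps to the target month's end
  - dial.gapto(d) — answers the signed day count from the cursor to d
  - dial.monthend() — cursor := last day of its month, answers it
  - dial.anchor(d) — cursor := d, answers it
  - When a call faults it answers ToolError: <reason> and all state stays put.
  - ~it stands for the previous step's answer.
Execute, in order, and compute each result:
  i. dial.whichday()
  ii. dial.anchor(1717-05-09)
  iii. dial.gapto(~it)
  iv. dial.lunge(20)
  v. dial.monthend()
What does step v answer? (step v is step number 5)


Answer: 1719-01-31

Derivation:
// dial.whichday() ~> Friday
// dial.anchor(d='1717-05-09') ~> 1717-05-09
// dial.gapto(d='~it') ~> 0
// dial.lunge(n='20') ~> 1719-01-09
// dial.monthend() ~> 1719-01-31


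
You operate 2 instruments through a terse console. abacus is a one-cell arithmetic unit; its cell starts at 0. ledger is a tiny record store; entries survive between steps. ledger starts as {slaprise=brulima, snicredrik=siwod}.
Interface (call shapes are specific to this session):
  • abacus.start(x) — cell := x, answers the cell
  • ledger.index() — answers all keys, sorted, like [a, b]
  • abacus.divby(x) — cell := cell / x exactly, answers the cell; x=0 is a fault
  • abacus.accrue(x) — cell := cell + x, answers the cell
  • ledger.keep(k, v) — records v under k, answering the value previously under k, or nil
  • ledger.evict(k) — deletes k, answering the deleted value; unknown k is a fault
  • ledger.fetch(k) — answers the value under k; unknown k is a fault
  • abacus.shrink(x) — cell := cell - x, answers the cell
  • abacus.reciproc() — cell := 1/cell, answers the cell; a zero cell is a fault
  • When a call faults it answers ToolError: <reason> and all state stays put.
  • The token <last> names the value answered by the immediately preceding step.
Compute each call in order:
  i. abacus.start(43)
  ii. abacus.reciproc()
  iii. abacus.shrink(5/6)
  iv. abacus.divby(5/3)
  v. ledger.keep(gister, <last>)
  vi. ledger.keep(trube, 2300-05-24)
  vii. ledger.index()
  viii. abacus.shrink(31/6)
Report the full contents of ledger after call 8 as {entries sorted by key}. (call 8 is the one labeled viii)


·→ start(x→43)
·← 43
·→ reciproc()
·← 1/43
·→ shrink(x→5/6)
·← -209/258
·→ divby(x→5/3)
·← -209/430
·→ keep(k→gister, v→<last>)
·← nil
·→ keep(k→trube, v→2300-05-24)
·← nil
·→ index()
·← [gister, slaprise, snicredrik, trube]
·→ shrink(x→31/6)
·← -3646/645

Answer: {gister=-209/430, slaprise=brulima, snicredrik=siwod, trube=2300-05-24}


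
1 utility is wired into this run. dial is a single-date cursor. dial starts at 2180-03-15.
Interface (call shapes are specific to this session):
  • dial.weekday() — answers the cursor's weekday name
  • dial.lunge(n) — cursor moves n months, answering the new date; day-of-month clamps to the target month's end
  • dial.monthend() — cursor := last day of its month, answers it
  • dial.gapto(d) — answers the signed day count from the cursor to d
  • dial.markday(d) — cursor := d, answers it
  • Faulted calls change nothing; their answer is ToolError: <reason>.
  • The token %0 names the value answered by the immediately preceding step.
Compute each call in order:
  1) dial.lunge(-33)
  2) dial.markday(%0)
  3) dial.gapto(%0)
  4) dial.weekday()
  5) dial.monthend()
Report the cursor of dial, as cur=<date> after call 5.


Now I run lunge on n=-33, and get 2177-06-15.
I call markday on d=%0, → 2177-06-15.
I use gapto on d=%0, and see 0.
Invoking weekday(), — result: Sunday.
Then monthend, giving 2177-06-30.

Answer: cur=2177-06-30


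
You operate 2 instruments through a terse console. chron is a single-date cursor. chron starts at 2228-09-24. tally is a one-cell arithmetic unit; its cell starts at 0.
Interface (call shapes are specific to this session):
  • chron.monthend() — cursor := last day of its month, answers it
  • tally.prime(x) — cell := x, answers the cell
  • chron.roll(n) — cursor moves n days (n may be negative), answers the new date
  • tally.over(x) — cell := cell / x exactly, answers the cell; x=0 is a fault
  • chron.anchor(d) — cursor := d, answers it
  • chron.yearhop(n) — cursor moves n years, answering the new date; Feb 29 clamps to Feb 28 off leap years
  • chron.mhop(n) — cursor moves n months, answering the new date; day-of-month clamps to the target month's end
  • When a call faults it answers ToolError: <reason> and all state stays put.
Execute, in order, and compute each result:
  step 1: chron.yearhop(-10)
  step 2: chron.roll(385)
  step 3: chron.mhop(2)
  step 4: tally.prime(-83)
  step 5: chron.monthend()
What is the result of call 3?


Do: chron.yearhop[-10]
See: 2218-09-24
Do: chron.roll[385]
See: 2219-10-14
Do: chron.mhop[2]
See: 2219-12-14
Do: tally.prime[-83]
See: -83
Do: chron.monthend[]
See: 2219-12-31

Answer: 2219-12-14


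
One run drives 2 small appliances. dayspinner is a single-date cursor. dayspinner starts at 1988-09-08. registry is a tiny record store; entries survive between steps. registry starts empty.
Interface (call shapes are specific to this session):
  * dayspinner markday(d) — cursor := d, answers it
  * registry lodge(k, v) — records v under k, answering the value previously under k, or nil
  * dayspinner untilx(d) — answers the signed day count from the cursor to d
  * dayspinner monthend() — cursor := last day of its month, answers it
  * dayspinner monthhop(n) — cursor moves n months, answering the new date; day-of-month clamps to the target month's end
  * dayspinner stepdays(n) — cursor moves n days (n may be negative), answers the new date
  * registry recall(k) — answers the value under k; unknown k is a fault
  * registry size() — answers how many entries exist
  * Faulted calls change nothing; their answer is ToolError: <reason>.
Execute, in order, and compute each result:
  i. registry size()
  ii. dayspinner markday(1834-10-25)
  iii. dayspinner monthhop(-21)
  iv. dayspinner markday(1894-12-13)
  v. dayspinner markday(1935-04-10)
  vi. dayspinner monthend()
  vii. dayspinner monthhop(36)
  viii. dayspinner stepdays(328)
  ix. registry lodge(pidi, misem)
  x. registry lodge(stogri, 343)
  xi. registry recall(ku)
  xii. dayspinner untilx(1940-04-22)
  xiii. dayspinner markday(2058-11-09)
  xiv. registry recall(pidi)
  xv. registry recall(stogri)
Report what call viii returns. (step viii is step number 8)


Answer: 1939-03-24

Derivation:
% registry size
:: 0
% dayspinner markday d→1834-10-25
:: 1834-10-25
% dayspinner monthhop n→-21
:: 1833-01-25
% dayspinner markday d→1894-12-13
:: 1894-12-13
% dayspinner markday d→1935-04-10
:: 1935-04-10
% dayspinner monthend
:: 1935-04-30
% dayspinner monthhop n→36
:: 1938-04-30
% dayspinner stepdays n→328
:: 1939-03-24
% registry lodge k→pidi v→misem
:: nil
% registry lodge k→stogri v→343
:: nil
% registry recall k→ku
:: ToolError: no such key ku
% dayspinner untilx d→1940-04-22
:: 395
% dayspinner markday d→2058-11-09
:: 2058-11-09
% registry recall k→pidi
:: misem
% registry recall k→stogri
:: 343


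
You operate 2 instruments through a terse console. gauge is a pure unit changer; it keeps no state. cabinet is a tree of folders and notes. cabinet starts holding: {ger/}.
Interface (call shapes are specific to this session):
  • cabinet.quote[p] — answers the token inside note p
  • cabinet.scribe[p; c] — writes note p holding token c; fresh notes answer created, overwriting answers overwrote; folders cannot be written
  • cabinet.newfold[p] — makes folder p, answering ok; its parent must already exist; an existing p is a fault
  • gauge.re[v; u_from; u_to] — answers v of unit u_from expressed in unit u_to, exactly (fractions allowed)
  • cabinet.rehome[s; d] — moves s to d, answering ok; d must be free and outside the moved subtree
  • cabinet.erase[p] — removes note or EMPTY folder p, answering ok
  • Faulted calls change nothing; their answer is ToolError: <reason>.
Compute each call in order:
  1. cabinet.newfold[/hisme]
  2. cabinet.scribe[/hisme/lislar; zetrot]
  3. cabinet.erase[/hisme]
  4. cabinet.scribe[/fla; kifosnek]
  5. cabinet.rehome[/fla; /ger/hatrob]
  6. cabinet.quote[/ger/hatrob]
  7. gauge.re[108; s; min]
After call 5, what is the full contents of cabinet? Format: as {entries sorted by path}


Answer: {ger/, ger/hatrob=kifosnek, hisme/, hisme/lislar=zetrot}

Derivation:
-- 1. cabinet.newfold(p=/hisme) : ok
-- 2. cabinet.scribe(p=/hisme/lislar, c=zetrot) : created
-- 3. cabinet.erase(p=/hisme) : ToolError: not empty
-- 4. cabinet.scribe(p=/fla, c=kifosnek) : created
-- 5. cabinet.rehome(s=/fla, d=/ger/hatrob) : ok
-- 6. cabinet.quote(p=/ger/hatrob) : kifosnek
-- 7. gauge.re(v=108, u_from=s, u_to=min) : 9/5


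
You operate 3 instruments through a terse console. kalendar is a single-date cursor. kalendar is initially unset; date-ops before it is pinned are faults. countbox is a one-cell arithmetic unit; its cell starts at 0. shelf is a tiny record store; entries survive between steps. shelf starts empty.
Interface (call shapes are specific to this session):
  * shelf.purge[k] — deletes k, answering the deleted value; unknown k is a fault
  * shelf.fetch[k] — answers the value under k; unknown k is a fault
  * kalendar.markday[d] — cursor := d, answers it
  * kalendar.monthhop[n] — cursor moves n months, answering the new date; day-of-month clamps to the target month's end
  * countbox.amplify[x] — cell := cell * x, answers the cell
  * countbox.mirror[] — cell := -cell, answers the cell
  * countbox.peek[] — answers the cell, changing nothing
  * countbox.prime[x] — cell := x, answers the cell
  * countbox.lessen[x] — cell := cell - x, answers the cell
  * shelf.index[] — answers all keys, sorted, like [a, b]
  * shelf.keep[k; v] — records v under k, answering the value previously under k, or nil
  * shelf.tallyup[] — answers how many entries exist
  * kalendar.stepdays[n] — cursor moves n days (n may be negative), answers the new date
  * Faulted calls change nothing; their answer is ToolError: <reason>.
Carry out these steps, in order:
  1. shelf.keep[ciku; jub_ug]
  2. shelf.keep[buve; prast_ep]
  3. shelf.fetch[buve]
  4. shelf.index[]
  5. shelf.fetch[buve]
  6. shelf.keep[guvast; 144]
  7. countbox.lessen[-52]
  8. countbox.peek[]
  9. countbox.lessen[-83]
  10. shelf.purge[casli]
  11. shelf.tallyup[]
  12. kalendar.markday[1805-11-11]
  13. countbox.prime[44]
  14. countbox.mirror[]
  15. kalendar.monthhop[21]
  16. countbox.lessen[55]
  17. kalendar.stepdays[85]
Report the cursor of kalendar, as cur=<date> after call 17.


$ keep k: ciku v: jub_ug
  nil
$ keep k: buve v: prast_ep
  nil
$ fetch k: buve
  prast_ep
$ index
  [buve, ciku]
$ fetch k: buve
  prast_ep
$ keep k: guvast v: 144
  nil
$ lessen x: -52
  52
$ peek
  52
$ lessen x: -83
  135
$ purge k: casli
  ToolError: no such key casli
$ tallyup
  3
$ markday d: 1805-11-11
  1805-11-11
$ prime x: 44
  44
$ mirror
  -44
$ monthhop n: 21
  1807-08-11
$ lessen x: 55
  -99
$ stepdays n: 85
  1807-11-04

Answer: cur=1807-11-04


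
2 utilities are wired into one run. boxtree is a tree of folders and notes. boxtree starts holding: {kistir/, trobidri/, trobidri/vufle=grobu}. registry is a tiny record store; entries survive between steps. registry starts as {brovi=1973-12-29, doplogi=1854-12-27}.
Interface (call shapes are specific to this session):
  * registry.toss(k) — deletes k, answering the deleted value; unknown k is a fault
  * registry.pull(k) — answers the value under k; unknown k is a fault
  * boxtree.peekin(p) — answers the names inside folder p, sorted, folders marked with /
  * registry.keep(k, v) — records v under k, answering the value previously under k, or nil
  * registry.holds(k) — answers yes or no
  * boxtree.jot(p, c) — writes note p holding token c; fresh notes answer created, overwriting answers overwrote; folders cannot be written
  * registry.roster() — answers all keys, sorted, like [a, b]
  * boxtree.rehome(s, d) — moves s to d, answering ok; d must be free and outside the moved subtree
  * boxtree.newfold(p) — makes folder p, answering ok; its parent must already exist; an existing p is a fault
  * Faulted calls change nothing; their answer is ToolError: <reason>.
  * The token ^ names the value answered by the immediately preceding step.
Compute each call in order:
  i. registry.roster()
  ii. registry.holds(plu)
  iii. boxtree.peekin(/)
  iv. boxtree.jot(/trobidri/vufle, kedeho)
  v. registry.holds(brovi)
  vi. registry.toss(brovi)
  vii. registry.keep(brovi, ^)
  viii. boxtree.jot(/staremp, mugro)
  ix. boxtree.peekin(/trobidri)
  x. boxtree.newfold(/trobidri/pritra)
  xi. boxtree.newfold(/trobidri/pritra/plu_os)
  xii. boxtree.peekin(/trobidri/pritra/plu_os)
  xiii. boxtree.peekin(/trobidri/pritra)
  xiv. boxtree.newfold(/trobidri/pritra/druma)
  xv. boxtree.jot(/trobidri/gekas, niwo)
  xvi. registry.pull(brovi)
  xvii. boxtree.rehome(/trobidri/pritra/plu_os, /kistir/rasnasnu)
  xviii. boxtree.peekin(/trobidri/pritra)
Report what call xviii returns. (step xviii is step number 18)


Answer: [druma/]

Derivation:
% registry.roster
= [brovi, doplogi]
% registry.holds plu
= no
% boxtree.peekin /
= [kistir/, trobidri/]
% boxtree.jot /trobidri/vufle kedeho
= overwrote
% registry.holds brovi
= yes
% registry.toss brovi
= 1973-12-29
% registry.keep brovi ^
= nil
% boxtree.jot /staremp mugro
= created
% boxtree.peekin /trobidri
= [vufle]
% boxtree.newfold /trobidri/pritra
= ok
% boxtree.newfold /trobidri/pritra/plu_os
= ok
% boxtree.peekin /trobidri/pritra/plu_os
= []
% boxtree.peekin /trobidri/pritra
= [plu_os/]
% boxtree.newfold /trobidri/pritra/druma
= ok
% boxtree.jot /trobidri/gekas niwo
= created
% registry.pull brovi
= 1973-12-29
% boxtree.rehome /trobidri/pritra/plu_os /kistir/rasnasnu
= ok
% boxtree.peekin /trobidri/pritra
= [druma/]


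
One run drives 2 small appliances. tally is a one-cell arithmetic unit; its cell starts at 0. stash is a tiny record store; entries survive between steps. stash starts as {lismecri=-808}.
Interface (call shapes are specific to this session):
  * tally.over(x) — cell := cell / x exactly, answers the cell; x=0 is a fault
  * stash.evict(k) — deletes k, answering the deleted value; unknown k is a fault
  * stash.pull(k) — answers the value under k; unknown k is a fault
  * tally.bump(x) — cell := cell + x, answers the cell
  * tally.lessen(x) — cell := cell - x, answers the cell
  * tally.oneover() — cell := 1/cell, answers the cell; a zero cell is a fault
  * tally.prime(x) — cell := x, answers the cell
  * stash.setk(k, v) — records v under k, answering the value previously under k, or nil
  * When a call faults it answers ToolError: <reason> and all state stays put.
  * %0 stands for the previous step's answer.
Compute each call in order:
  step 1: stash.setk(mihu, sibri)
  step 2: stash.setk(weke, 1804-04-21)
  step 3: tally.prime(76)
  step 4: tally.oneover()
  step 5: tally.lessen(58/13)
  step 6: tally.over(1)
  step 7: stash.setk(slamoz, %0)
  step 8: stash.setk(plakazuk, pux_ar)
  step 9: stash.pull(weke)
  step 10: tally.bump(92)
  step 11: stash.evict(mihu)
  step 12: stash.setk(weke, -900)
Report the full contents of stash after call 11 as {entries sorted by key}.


Answer: {lismecri=-808, plakazuk=pux_ar, slamoz=-4395/988, weke=1804-04-21}

Derivation:
>> stash.setk(k='mihu', v='sibri')
<< nil
>> stash.setk(k='weke', v='1804-04-21')
<< nil
>> tally.prime(x='76')
<< 76
>> tally.oneover()
<< 1/76
>> tally.lessen(x='58/13')
<< -4395/988
>> tally.over(x='1')
<< -4395/988
>> stash.setk(k='slamoz', v='%0')
<< nil
>> stash.setk(k='plakazuk', v='pux_ar')
<< nil
>> stash.pull(k='weke')
<< 1804-04-21
>> tally.bump(x='92')
<< 86501/988
>> stash.evict(k='mihu')
<< sibri
>> stash.setk(k='weke', v='-900')
<< 1804-04-21
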